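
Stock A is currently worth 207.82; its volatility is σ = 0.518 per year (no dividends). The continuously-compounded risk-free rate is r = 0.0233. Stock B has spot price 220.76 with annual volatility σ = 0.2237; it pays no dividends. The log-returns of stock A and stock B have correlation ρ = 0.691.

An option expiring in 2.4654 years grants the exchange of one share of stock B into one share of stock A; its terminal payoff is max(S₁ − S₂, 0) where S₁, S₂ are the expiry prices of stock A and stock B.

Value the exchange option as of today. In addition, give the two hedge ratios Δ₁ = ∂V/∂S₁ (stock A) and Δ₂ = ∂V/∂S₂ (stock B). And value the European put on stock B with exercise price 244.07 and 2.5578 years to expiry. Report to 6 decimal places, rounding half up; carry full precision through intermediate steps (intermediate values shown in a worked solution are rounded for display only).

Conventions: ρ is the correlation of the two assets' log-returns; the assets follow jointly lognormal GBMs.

exchange price = 46.306217
Δ1 = 0.585339
Δ2 = -0.341271
price(stock B put K=244.07) = 36.793690

σ_eff = √(σ₁² + σ₂² − 2ρσ₁σ₂) = √(0.518² + 0.2237² − 2·0.691·0.518·0.2237) = 0.397774
d₁ = (ln(S₁/S₂) + (q₂ − q₁ + σ_eff²/2)T) / (σ_eff√T) = (ln(207.82/220.76) + (0.0 − 0.0 + 0.079112)·2.4654) / 0.624569 = 0.215571
d₂ = d₁ − σ_eff√T = 0.215571 − 0.624569 = -0.408997
N(d₁) = 0.585339,  N(d₂) = 0.341271
V = S₁·e^{−q₁T}·N(d₁) − S₂·e^{−q₂T}·N(d₂) = 121.645173 − 75.338956 = 46.306217
Δ₁ = e^{−q₁T}·N(d₁) = 0.585339;  Δ₂ = −e^{−q₂T}·N(d₂) = -0.341271
[vanilla: stock B put K=244.07]
σ√T = 0.2237·√2.5578 = 0.357766
d₁ = (ln(S/K) + (r+σ²/2)T) / (σ√T) = (ln(220.76/244.07) + (0.0233+0.2237²/2)·2.5578) / 0.357766 = (-0.100379 + 0.123595) / 0.357766 = 0.064892
d₂ = d₁ − σ√T = 0.064892 − 0.357766 = -0.292874
e^{−rT} = 0.942144
N(−d₁) = 0.474130,  N(−d₂) = 0.615191
price = K·e^{−rT}·N(−d₂) − S·N(−d₁) = 141.462637 − 104.668947 = 36.793690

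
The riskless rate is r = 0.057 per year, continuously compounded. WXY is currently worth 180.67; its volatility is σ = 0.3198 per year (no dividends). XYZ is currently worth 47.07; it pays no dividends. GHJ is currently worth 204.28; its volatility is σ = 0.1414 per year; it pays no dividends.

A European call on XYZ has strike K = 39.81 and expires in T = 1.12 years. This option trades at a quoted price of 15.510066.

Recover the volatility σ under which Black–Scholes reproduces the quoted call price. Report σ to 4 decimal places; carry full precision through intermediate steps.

At σ = 0.5663 the Black–Scholes value reproduces the quote:
σ√T = 0.5663·√1.12 = 0.599316
d₁ = (ln(S/K) + (r+σ²/2)T) / (σ√T) = (ln(47.07/39.81) + (0.057+0.5663²/2)·1.12) / 0.599316 = (0.167518 + 0.243430) / 0.599316 = 0.685694
d₂ = d₁ − σ√T = 0.685694 − 0.599316 = 0.086379
e^{−rT} = 0.938155
N(d₁) = 0.753547,  N(d₂) = 0.534417
V = S·N(d₁) − K·e^{−rT}·N(d₂) = 35.469460 − 19.959394 = 15.510066 (the quoted price), and the Black–Scholes price is strictly increasing in σ, so σ is unique

sigma = 0.5663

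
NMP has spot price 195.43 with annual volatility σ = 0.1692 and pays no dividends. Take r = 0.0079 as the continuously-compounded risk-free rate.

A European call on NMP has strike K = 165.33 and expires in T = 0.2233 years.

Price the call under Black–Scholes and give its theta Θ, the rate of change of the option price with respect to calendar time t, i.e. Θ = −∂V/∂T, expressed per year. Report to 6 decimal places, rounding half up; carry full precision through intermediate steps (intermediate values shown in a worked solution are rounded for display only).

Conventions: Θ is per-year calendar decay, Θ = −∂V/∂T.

σ√T = 0.1692·√0.2233 = 0.079955
d₁ = (ln(S/K) + (r+σ²/2)T) / (σ√T) = (ln(195.43/165.33) + (0.0079+0.1692²/2)·0.2233) / 0.079955 = (0.167259 + 0.004960) / 0.079955 = 2.153957
d₂ = d₁ − σ√T = 2.153957 − 0.079955 = 2.074002
e^{−rT} = 0.998237
N(d₁) = 0.984378,  N(d₂) = 0.980960
Call price V = S·N(d₁) − K·e^{−rT}·N(d₂) = 192.377034 − 161.896339 = 30.480695
φ(d₁) = (1/√(2π))·e^{−d₁²/2} = 0.039215
Θ = −S·φ(d₁)·σ/(2√T) − r·K·e^{−rT}·N(d₂) = −1.372039 − 1.278981 = -2.651020

price = 30.480695
Θ = -2.651020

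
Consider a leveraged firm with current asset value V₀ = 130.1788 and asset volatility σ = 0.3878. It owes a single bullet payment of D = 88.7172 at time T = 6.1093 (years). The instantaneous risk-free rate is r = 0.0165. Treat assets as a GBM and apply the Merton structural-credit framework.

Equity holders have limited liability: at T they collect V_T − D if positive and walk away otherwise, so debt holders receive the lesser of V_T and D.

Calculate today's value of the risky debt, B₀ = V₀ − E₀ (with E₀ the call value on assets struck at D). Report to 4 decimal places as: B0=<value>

B0=62.0817

Work the structural quantities from V₀ = 130.1788 against face 88.7172:
d₁ = [ln(V₀/D) + (r + σ²/2)T] / (σ√T)
   = [ln(130.1788/88.7172) + (0.0165 + 0.5·0.3878²)·6.1093] / (0.3878·√6.1093)
   = [0.383455 + 0.560189] / 0.958525 = 0.984475
d₂ = d₁ − σ√T = 0.984475 − 0.958525 = 0.025950
N(d₁) = 0.837559,  N(d₂) = 0.510351,  e^(−rT) = 0.904111
E₀ = V₀·N(d₁) − D·e^(−rT)·N(d₂)
   = 130.1788·0.837559 − 88.7172·0.904111·0.510351 = 68.097058
B₀ = V₀ − E₀ = 130.1788 − 68.097058 = 62.081742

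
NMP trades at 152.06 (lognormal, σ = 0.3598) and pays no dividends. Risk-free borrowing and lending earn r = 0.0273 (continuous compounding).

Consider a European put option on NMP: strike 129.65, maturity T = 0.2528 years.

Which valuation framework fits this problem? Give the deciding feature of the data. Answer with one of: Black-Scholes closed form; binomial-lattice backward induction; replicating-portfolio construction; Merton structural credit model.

Key observation: everything needed for the exact continuous-time valuation of the European put on NMP (strike 129.65) is given, and no feature rules the closed form out.

framework: Black-Scholes closed form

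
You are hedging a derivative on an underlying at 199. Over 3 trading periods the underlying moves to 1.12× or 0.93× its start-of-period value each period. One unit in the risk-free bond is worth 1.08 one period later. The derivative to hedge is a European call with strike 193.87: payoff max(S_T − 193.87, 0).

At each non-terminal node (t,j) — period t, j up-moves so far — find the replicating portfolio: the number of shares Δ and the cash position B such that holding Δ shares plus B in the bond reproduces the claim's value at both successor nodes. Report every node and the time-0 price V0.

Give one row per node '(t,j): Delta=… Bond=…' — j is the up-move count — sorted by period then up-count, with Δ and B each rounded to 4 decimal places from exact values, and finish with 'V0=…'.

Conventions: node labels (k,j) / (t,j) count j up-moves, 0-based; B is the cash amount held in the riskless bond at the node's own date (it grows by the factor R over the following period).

(0,0): Delta=0.9588 Bond=-145.3665
(1,0): Delta=0.7958 Bond=-126.8271
(1,1): Delta=0.9949 Bond=-165.0408
(2,0): Delta=0.0000 Bond=0.0000
(2,1): Delta=0.9720 Bond=-173.4994
(2,2): Delta=1.0000 Bond=-179.5093
V0=45.4419

No-arbitrage ⇒ martingale measure with p* = (R−d)/(u−d) = 0.7895.
At maturity the claim pays: V(3,0)=0.0000, V(3,1)=0.0000, V(3,2)=38.2818, V(3,3)=85.7107
Node (2,0) S=172.1151: V=(p*·0.0000+(1−p*)·0.0000)/1.08=0.0000; Δ=(0.0000−0.0000)/(192.7689−160.0670)=0.0000; B=V−Δ·S=0.0000
Node (2,1) S=207.2784: V=(p*·38.2818+(1−p*)·0.0000)/1.08=27.9838; Δ=(38.2818−0.0000)/(232.1518−192.7689)=0.9720; B=V−Δ·S=-173.4994
Node (2,2) S=249.6256: V=(p*·85.7107+(1−p*)·38.2818)/1.08=70.1163; Δ=(85.7107−38.2818)/(279.5807−232.1518)=1.0000; B=V−Δ·S=-179.5093
Node (1,0) S=185.0700: V=(p*·27.9838+(1−p*)·0.0000)/1.08=20.4560; Δ=(27.9838−0.0000)/(207.2784−172.1151)=0.7958; B=V−Δ·S=-126.8271
Node (1,1) S=222.8800: V=(p*·70.1163+(1−p*)·27.9838)/1.08=56.7096; Δ=(70.1163−27.9838)/(249.6256−207.2784)=0.9949; B=V−Δ·S=-165.0408
Node (0,0) S=199.0000: V=(p*·56.7096+(1−p*)·20.4560)/1.08=45.4419; Δ=(56.7096−20.4560)/(222.8800−185.0700)=0.9588; B=V−Δ·S=-145.3665
Check: Δ(0,0)·S0 + B(0,0) = 45.4419 = V0.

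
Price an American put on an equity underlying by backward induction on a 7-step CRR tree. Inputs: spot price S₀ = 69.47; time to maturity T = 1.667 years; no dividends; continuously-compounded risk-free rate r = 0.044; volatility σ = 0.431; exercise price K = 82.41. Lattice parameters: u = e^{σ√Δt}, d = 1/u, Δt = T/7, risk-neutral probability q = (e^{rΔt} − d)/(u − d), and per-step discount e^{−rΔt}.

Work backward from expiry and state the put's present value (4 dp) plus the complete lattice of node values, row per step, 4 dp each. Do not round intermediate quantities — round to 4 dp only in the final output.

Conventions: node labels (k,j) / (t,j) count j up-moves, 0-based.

Δt=0.23814  u=1.23408  d=0.81032  q=0.47247  discount=0.98958
step 7 (expiry): payoffs max(K−S,0) = 66.4737 58.1396 45.4472 26.1172 0.0000 0.0000 0.0000 0.0000
k=6: (k=6,j=0): S=19.6668, K−S=62.7432, hold=61.8842 ⇒ V=62.7432 exercise | (k=6,j=1): S=29.9517, K−S=52.4583, hold=51.5993 ⇒ V=52.4583 exercise | (k=6,j=2): S=45.6152, K−S=36.7948, hold=35.9358 ⇒ V=36.7948 exercise | (k=6,j=3): S=69.4700, K−S=12.9400, hold=13.6340 ⇒ V=13.6340 continue | (k=6,j=4): S=105.7999, K−S=0.0000, hold=0.0000 ⇒ V=0.0000 continue | (k=6,j=5): S=161.1290, K−S=0.0000, hold=0.0000 ⇒ V=0.0000 continue | (k=6,j=6): S=245.3927, K−S=0.0000, hold=0.0000 ⇒ V=0.0000 continue
k=5: (k=5,j=0): S=24.2704, K−S=58.1396, hold=57.2806 ⇒ V=58.1396 exercise | (k=5,j=1): S=36.9628, K−S=45.4472, hold=44.5882 ⇒ V=45.4472 exercise | (k=5,j=2): S=56.2928, K−S=26.1172, hold=25.5826 ⇒ V=26.1172 exercise | (k=5,j=3): S=85.7317, K−S=0.0000, hold=7.1174 ⇒ V=7.1174 continue | (k=5,j=4): S=130.5658, K−S=0.0000, hold=0.0000 ⇒ V=0.0000 continue | (k=5,j=5): S=198.8464, K−S=0.0000, hold=0.0000 ⇒ V=0.0000 continue
k=4: (k=4,j=0): S=29.9517, K−S=52.4583, hold=51.5993 ⇒ V=52.4583 exercise | (k=4,j=1): S=45.6152, K−S=36.7948, hold=35.9358 ⇒ V=36.7948 exercise | (k=4,j=2): S=69.4700, K−S=12.9400, hold=16.9617 ⇒ V=16.9617 continue | (k=4,j=3): S=105.7999, K−S=0.0000, hold=3.7155 ⇒ V=3.7155 continue | (k=4,j=4): S=161.1290, K−S=0.0000, hold=0.0000 ⇒ V=0.0000 continue
k=3: (k=3,j=0): S=36.9628, K−S=45.4472, hold=44.5882 ⇒ V=45.4472 exercise | (k=3,j=1): S=56.2928, K−S=26.1172, hold=27.1385 ⇒ V=27.1385 continue | (k=3,j=2): S=85.7317, K−S=0.0000, hold=10.5918 ⇒ V=10.5918 continue | (k=3,j=3): S=130.5658, K−S=0.0000, hold=1.9396 ⇒ V=1.9396 continue
k=2: (k=2,j=0): S=45.6152, K−S=36.7948, hold=36.4133 ⇒ V=36.7948 exercise | (k=2,j=1): S=69.4700, K−S=12.9400, hold=19.1193 ⇒ V=19.1193 continue | (k=2,j=2): S=105.7999, K−S=0.0000, hold=6.4361 ⇒ V=6.4361 continue
k=1: (k=1,j=0): S=56.2928, K−S=26.1172, hold=28.1472 ⇒ V=28.1472 continue | (k=1,j=1): S=85.7317, K−S=0.0000, hold=12.9901 ⇒ V=12.9901 continue
k=0: (k=0,j=0): S=69.4700, K−S=12.9400, hold=20.7672 ⇒ V=20.7672 continue

price = 20.7672
tree:
20.7672
28.1472 12.9901
36.7948 19.1193 6.4361
45.4472 27.1385 10.5918 1.9396
52.4583 36.7948 16.9617 3.7155 0.0000
58.1396 45.4472 26.1172 7.1174 0.0000 0.0000
62.7432 52.4583 36.7948 13.6340 0.0000 0.0000 0.0000
66.4737 58.1396 45.4472 26.1172 0.0000 0.0000 0.0000 0.0000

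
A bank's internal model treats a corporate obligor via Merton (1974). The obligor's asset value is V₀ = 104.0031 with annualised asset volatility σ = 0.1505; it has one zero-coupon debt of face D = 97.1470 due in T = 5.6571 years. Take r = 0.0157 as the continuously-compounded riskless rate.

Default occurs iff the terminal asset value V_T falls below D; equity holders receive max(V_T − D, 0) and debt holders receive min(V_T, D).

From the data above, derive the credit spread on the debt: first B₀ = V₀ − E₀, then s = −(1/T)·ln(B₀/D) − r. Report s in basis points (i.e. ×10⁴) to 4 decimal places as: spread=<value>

Equity is a call on the firm's assets struck at D = 97.1470:
d₁ = [ln(V₀/D) + (r + σ²/2)T] / (σ√T)
   = [ln(104.0031/97.1470) + (0.0157 + 0.5·0.1505²)·5.6571] / (0.1505·√5.6571)
   = [0.068195 + 0.152884] / 0.357959 = 0.617610
d₂ = d₁ − σ√T = 0.617610 − 0.357959 = 0.259651
N(d₁) = 0.731584,  N(d₂) = 0.602434,  e^(−rT) = 0.915013
E₀ = V₀·N(d₁) − D·e^(−rT)·N(d₂)
   = 104.0031·0.731584 − 97.1470·0.915013·0.602434 = 22.536179
B₀ = V₀ − E₀ = 104.0031 − 22.536179 = 81.466921
spread = −(1/T)·ln(B₀/D) − r = −(1/5.6571)·ln(81.466921/97.1470) − 0.0157 = 0.01541634
in basis points: 0.01541634 × 10⁴ = 154.1634 bp

spread=154.1634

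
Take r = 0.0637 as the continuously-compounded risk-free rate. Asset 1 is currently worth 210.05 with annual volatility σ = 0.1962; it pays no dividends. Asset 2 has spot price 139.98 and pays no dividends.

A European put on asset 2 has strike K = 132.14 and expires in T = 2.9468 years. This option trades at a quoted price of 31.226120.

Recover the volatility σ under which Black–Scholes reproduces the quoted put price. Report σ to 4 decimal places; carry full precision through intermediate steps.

sigma = 0.5466

At σ = 0.5466 the Black–Scholes value reproduces the quote:
σ√T = 0.5466·√2.9468 = 0.938307
d₁ = (ln(S/K) + (r+σ²/2)T) / (σ√T) = (ln(139.98/132.14) + (0.0637+0.5466²/2)·2.9468) / 0.938307 = (0.057638 + 0.627921) / 0.938307 = 0.730634
d₂ = d₁ − σ√T = 0.730634 − 0.938307 = -0.207673
e^{−rT} = 0.828854
N(−d₁) = 0.232501,  N(−d₂) = 0.582258
V = K·e^{−rT}·N(−d₂) − S·N(−d₁) = 63.771673 − 32.545552 = 31.226120 (the quoted price), and the Black–Scholes price is strictly increasing in σ, so σ is unique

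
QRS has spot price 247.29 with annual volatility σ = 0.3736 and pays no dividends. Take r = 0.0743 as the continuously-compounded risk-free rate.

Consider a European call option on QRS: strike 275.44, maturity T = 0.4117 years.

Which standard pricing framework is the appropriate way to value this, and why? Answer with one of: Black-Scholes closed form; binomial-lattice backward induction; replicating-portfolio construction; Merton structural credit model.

Key observation: the instrument is a plain European call (strike 275.44) on a lognormal asset; the exact continuous-time formula applies directly.

framework: Black-Scholes closed form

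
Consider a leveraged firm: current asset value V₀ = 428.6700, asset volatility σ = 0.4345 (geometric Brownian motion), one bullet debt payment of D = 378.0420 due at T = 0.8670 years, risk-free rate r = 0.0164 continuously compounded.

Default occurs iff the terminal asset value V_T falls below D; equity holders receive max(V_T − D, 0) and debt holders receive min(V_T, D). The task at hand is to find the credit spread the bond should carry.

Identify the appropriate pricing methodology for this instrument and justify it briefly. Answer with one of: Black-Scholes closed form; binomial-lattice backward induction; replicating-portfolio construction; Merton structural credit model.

framework: Merton structural credit model

Key observation: assets follow a GBM and default happens iff V_T < 378.0420; valuing claims on that split (equity as a call, risky debt as the residual) is the structural model's definition.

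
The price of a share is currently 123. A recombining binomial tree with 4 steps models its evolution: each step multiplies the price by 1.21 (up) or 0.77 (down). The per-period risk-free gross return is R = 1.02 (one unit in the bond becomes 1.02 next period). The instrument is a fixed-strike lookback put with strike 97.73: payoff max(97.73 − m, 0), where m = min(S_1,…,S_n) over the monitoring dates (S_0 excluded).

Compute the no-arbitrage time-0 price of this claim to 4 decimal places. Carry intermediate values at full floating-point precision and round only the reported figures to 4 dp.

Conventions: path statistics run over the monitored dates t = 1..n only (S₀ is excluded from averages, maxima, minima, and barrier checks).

price = 10.1079

Risk-neutral up-probability p* = (R−d)/(u−d) = (1.02−0.77)/(1.21−0.77) = 0.5682; the claim prices as the p*-weighted sum of path payoffs discounted by R^4.
Enumerate all 2^4 = 16 price paths (U = up ×1.21, D = down ×0.77); each path with k up-moves has probability p*^k·(1−p*)^(4−k).
DDDD: m=43.2382, payoff=54.4918, prob=0.034770
UDDD: m=67.9458, payoff=29.7842, prob=0.045750
DUDD: m=67.9458, payoff=29.7842, prob=0.045750
UUDD: m=106.7720, payoff=0.0000, prob=0.060197
DDUD: m=67.9458, payoff=29.7842, prob=0.045750
UDUD: m=106.7720, payoff=0.0000, prob=0.060197
DUUD: m=94.7100, payoff=3.0200, prob=0.060197
UUUD: m=148.8300, payoff=0.0000, prob=0.079207
DDDU: m=56.1536, payoff=41.5764, prob=0.045750
UDDU: m=88.2413, payoff=9.4887, prob=0.060197
DUDU: m=88.2413, payoff=9.4887, prob=0.060197
UUDU: m=138.6649, payoff=0.0000, prob=0.079207
DDUU: m=72.9267, payoff=24.8033, prob=0.060197
UDUU: m=114.5991, payoff=0.0000, prob=0.079207
DUUU: m=94.7100, payoff=3.0200, prob=0.079207
UUUU: m=148.8300, payoff=0.0000, prob=0.104220
Price = Σ prob·payoff / R^4 = 10.941140 / 1.082432 = 10.1079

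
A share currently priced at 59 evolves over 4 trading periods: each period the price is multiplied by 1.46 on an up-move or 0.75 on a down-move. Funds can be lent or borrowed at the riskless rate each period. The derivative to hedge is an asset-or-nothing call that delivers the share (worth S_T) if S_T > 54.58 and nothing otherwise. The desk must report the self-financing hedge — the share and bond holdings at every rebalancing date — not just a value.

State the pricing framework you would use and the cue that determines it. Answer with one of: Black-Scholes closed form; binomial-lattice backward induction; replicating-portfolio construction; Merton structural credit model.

framework: replicating-portfolio construction

Key observation: the task asks for the hedge itself — share and bond holdings at every node of the 4-period tree on spot 59 with factors 1.46/0.75 — which is exactly what the replicating-portfolio construction produces.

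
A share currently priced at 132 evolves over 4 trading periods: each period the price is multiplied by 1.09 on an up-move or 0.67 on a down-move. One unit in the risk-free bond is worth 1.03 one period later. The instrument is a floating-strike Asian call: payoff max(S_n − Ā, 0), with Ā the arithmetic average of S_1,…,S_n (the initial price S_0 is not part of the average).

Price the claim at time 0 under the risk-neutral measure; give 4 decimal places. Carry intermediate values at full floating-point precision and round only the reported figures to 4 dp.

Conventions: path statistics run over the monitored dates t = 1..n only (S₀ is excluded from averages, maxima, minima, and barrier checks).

price = 11.5436

Under the martingale measure an up-move has probability p* = 0.8571; value the claim as the probability-weighted average of per-path payoffs, discounted 4 periods at R = 1.03.
Enumerate all 2^4 = 16 price paths (U = up ×1.09, D = down ×0.67); each path with k up-moves has probability p*^k·(1−p*)^(4−k).
DDDD: Ā=53.4987, payoff=0.0000, prob=0.000416
UDDD: Ā=87.0353, payoff=0.0000, prob=0.002499
DUDD: Ā=73.1753, payoff=0.0000, prob=0.002499
UUDD: Ā=119.0463, payoff=0.0000, prob=0.014994
DDUD: Ā=63.8891, payoff=0.0000, prob=0.002499
UDUD: Ā=103.9389, payoff=0.0000, prob=0.014994
DUUD: Ā=90.0789, payoff=0.0000, prob=0.014994
UUUD: Ā=146.5463, payoff=0.0000, prob=0.089963
DDDU: Ā=57.6673, payoff=0.0000, prob=0.002499
UDDU: Ā=93.8170, payoff=0.0000, prob=0.014994
DUDU: Ā=79.9570, payoff=0.0000, prob=0.014994
UUDU: Ā=130.0793, payoff=0.0000, prob=0.089963
DDUU: Ā=70.6708, payoff=0.0000, prob=0.014994
UDUU: Ā=114.9719, payoff=0.0000, prob=0.089963
DUUU: Ā=101.1119, payoff=13.4205, prob=0.089963
UUUU: Ā=164.4955, payoff=21.8333, prob=0.539775
Price = Σ prob·payoff / R^4 = 12.992424 / 1.125509 = 11.5436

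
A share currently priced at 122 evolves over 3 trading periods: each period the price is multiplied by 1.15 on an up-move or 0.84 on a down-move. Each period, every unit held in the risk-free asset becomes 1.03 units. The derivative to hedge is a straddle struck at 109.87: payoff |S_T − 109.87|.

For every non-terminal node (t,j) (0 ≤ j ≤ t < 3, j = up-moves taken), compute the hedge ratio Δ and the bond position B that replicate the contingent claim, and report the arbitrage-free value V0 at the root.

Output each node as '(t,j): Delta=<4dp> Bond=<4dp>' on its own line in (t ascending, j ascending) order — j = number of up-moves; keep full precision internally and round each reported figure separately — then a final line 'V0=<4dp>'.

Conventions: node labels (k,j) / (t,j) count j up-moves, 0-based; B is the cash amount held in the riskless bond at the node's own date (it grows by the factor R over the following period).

(0,0): Delta=0.5435 Bond=-35.3793
(1,0): Delta=-0.0387 Bond=23.2255
(1,1): Delta=0.8121 Bond=-74.1247
(2,0): Delta=-1.0000 Bond=106.6699
(2,1): Delta=0.4047 Bond=-28.3394
(2,2): Delta=1.0000 Bond=-106.6699
V0=30.9246

Arbitrage-free pricing uses the up-move probability p* = (R−d)/(u−d) = 0.6129, discounting each step at R = 1.03.
Payoffs at expiry: V(3,0)=37.5601, V(3,1)=10.8743, V(3,2)=25.6598, V(3,3)=75.6767
Node (2,0) S=86.0832: V=(p*·10.8743+(1−p*)·37.5601)/1.03=20.5867; Δ=(10.8743−37.5601)/(98.9957−72.3099)=-1.0000; B=V−Δ·S=106.6699
Node (2,1) S=117.8520: V=(p*·25.6598+(1−p*)·10.8743)/1.03=19.3557; Δ=(25.6598−10.8743)/(135.5298−98.9957)=0.4047; B=V−Δ·S=-28.3394
Node (2,2) S=161.3450: V=(p*·75.6767+(1−p*)·25.6598)/1.03=54.6751; Δ=(75.6767−25.6598)/(185.5467−135.5298)=1.0000; B=V−Δ·S=-106.6699
Node (1,0) S=102.4800: V=(p*·19.3557+(1−p*)·20.5867)/1.03=19.2546; Δ=(19.3557−20.5867)/(117.8520−86.0832)=-0.0387; B=V−Δ·S=23.2255
Node (1,1) S=140.3000: V=(p*·54.6751+(1−p*)·19.3557)/1.03=39.8088; Δ=(54.6751−19.3557)/(161.3450−117.8520)=0.8121; B=V−Δ·S=-74.1247
Node (0,0) S=122.0000: V=(p*·39.8088+(1−p*)·19.2546)/1.03=30.9246; Δ=(39.8088−19.2546)/(140.3000−102.4800)=0.5435; B=V−Δ·S=-35.3793
Check: Δ(0,0)·S0 + B(0,0) = 30.9246 = V0.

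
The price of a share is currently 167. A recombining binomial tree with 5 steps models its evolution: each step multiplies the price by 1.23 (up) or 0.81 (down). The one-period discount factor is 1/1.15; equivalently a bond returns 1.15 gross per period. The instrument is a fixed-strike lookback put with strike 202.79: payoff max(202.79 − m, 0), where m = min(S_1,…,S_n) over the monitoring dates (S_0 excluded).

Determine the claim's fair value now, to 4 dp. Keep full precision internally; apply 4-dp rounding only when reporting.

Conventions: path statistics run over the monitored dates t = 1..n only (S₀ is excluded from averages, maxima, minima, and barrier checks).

price = 10.9700

Set p* = 0.8095 (from d < R < u); the path-dependent value is the discounted p*-expectation over all price paths.
Enumerate all 2^5 = 32 price paths (U = up ×1.23, D = down ×0.81); each path with k up-moves has probability p*^k·(1−p*)^(5−k).
DDDDD: m=58.2293, payoff=144.5607, prob=0.000251
UDDDD: m=88.4223, payoff=114.3677, prob=0.001066
DUDDD: m=88.4223, payoff=114.3677, prob=0.001066
UUDDD: m=134.2709, payoff=68.5191, prob=0.004529
DDUDD: m=88.4223, payoff=114.3677, prob=0.001066
UDUDD: m=134.2709, payoff=68.5191, prob=0.004529
DUUDD: m=134.2709, payoff=68.5191, prob=0.004529
UUUDD: m=203.8928, payoff=0.0000, prob=0.019247
DDDUD: m=88.4223, payoff=114.3677, prob=0.001066
UDDUD: m=134.2709, payoff=68.5191, prob=0.004529
DUDUD: m=134.2709, payoff=68.5191, prob=0.004529
UUDUD: m=203.8928, payoff=0.0000, prob=0.019247
DDUUD: m=109.5687, payoff=93.2213, prob=0.004529
UDUUD: m=166.3821, payoff=36.4079, prob=0.019247
DUUUD: m=135.2700, payoff=67.5200, prob=0.019247
UUUUD: m=205.4100, payoff=0.0000, prob=0.081801
DDDDU: m=71.8880, payoff=130.9020, prob=0.001066
UDDDU: m=109.1633, payoff=93.6267, prob=0.004529
DUDDU: m=109.1633, payoff=93.6267, prob=0.004529
UUDDU: m=165.7665, payoff=37.0235, prob=0.019247
DDUDU: m=109.1633, payoff=93.6267, prob=0.004529
UDUDU: m=165.7665, payoff=37.0235, prob=0.019247
DUUDU: m=135.2700, payoff=67.5200, prob=0.019247
UUUDU: m=205.4100, payoff=0.0000, prob=0.081801
DDDUU: m=88.7506, payoff=114.0394, prob=0.004529
UDDUU: m=134.7695, payoff=68.0205, prob=0.019247
DUDUU: m=134.7695, payoff=68.0205, prob=0.019247
UUDUU: m=204.6500, payoff=0.0000, prob=0.081801
DDUUU: m=109.5687, payoff=93.2213, prob=0.019247
UDUUU: m=166.3821, payoff=36.4079, prob=0.081801
DUUUU: m=135.2700, payoff=67.5200, prob=0.081801
UUUUU: m=205.4100, payoff=0.0000, prob=0.347655
Price = Σ prob·payoff / R^5 = 22.064659 / 2.011357 = 10.9700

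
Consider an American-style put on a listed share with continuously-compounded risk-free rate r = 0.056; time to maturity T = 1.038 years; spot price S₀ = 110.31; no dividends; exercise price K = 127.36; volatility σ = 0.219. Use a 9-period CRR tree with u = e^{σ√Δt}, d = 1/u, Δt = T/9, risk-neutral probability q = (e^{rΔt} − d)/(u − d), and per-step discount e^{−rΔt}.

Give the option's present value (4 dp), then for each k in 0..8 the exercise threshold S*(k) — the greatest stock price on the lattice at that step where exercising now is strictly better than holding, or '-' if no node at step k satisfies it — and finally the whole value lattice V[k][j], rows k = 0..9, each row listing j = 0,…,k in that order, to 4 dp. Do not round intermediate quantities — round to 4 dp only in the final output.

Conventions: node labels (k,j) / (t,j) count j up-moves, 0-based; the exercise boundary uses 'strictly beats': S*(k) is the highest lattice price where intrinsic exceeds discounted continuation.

Δt=0.11533  u=1.07721  d=0.92832  q=0.52494  discount=0.99356
step 9 (expiry): payoffs max(K−S,0) = 70.8777 61.8190 51.3075 39.1101 24.9565 8.5330 0.0000 0.0000 0.0000 0.0000
step 8: (k=8,j=0): S=60.8433, K−S=66.5167, hold=65.6968 ⇒ V=66.5167 exercise | (k=8,j=1): S=70.6014, K−S=56.7586, hold=55.9387 ⇒ V=56.7586 exercise | (k=8,j=2): S=81.9245, K−S=45.4355, hold=44.6156 ⇒ V=45.4355 exercise | (k=8,j=3): S=95.0636, K−S=32.2964, hold=31.4764 ⇒ V=32.2964 exercise | (k=8,j=4): S=110.3100, K−S=17.0500, hold=16.2301 ⇒ V=17.0500 exercise | (k=8,j=5): S=128.0016, K−S=0.0000, hold=4.0276 ⇒ V=4.0276 continue | (k=8,j=6): S=148.5306, K−S=0.0000, hold=0.0000 ⇒ V=0.0000 continue | (k=8,j=7): S=172.3520, K−S=0.0000, hold=0.0000 ⇒ V=0.0000 continue | (k=8,j=8): S=199.9940, K−S=0.0000, hold=0.0000 ⇒ V=0.0000 continue  boundary S*=110.3100
step 7: (k=7,j=0): S=65.5410, K−S=61.8190, hold=60.9991 ⇒ V=61.8190 exercise | (k=7,j=1): S=76.0525, K−S=51.3075, hold=50.4875 ⇒ V=51.3075 exercise | (k=7,j=2): S=88.2499, K−S=39.1101, hold=38.2902 ⇒ V=39.1101 exercise | (k=7,j=3): S=102.4035, K−S=24.9565, hold=24.1366 ⇒ V=24.9565 exercise | (k=7,j=4): S=118.8270, K−S=8.5330, hold=10.1483 ⇒ V=10.1483 continue | (k=7,j=5): S=137.8846, K−S=0.0000, hold=1.9011 ⇒ V=1.9011 continue | (k=7,j=6): S=159.9986, K−S=0.0000, hold=0.0000 ⇒ V=0.0000 continue | (k=7,j=7): S=185.6593, K−S=0.0000, hold=0.0000 ⇒ V=0.0000 continue  boundary S*=102.4035
step 6: (k=6,j=0): S=70.6014, K−S=56.7586, hold=55.9387 ⇒ V=56.7586 exercise | (k=6,j=1): S=81.9245, K−S=45.4355, hold=44.6156 ⇒ V=45.4355 exercise | (k=6,j=2): S=95.0636, K−S=32.2964, hold=31.4764 ⇒ V=32.2964 exercise | (k=6,j=3): S=110.3100, K−S=17.0500, hold=17.0726 ⇒ V=17.0726 continue | (k=6,j=4): S=128.0016, K−S=0.0000, hold=5.7816 ⇒ V=5.7816 continue | (k=6,j=5): S=148.5306, K−S=0.0000, hold=0.8973 ⇒ V=0.8973 continue | (k=6,j=6): S=172.3520, K−S=0.0000, hold=0.0000 ⇒ V=0.0000 continue  boundary S*=95.0636
step 5: (k=5,j=0): S=76.0525, K−S=51.3075, hold=50.4875 ⇒ V=51.3075 exercise | (k=5,j=1): S=88.2499, K−S=39.1101, hold=38.2902 ⇒ V=39.1101 exercise | (k=5,j=2): S=102.4035, K−S=24.9565, hold=24.1484 ⇒ V=24.9565 exercise | (k=5,j=3): S=118.8270, K−S=8.5330, hold=11.0738 ⇒ V=11.0738 continue | (k=5,j=4): S=137.8846, K−S=0.0000, hold=3.1969 ⇒ V=3.1969 continue | (k=5,j=5): S=159.9986, K−S=0.0000, hold=0.4235 ⇒ V=0.4235 continue  boundary S*=102.4035
step 4: (k=4,j=0): S=81.9245, K−S=45.4355, hold=44.6156 ⇒ V=45.4355 exercise | (k=4,j=1): S=95.0636, K−S=32.2964, hold=31.4764 ⇒ V=32.2964 exercise | (k=4,j=2): S=110.3100, K−S=17.0500, hold=17.5552 ⇒ V=17.5552 continue | (k=4,j=3): S=128.0016, K−S=0.0000, hold=6.8943 ⇒ V=6.8943 continue | (k=4,j=4): S=148.5306, K−S=0.0000, hold=1.7299 ⇒ V=1.7299 continue  boundary S*=95.0636
step 3: (k=3,j=0): S=88.2499, K−S=39.1101, hold=38.2902 ⇒ V=39.1101 exercise | (k=3,j=1): S=102.4035, K−S=24.9565, hold=24.4001 ⇒ V=24.9565 exercise | (k=3,j=2): S=118.8270, K−S=8.5330, hold=11.8819 ⇒ V=11.8819 continue | (k=3,j=3): S=137.8846, K−S=0.0000, hold=4.1564 ⇒ V=4.1564 continue  boundary S*=102.4035
step 2: (k=2,j=0): S=95.0636, K−S=32.2964, hold=31.4764 ⇒ V=32.2964 exercise | (k=2,j=1): S=110.3100, K−S=17.0500, hold=17.9767 ⇒ V=17.9767 continue | (k=2,j=2): S=128.0016, K−S=0.0000, hold=7.7761 ⇒ V=7.7761 continue  boundary S*=95.0636
step 1: (k=1,j=0): S=102.4035, K−S=24.9565, hold=24.6200 ⇒ V=24.9565 exercise | (k=1,j=1): S=118.8270, K−S=8.5330, hold=12.5408 ⇒ V=12.5408 continue  boundary S*=102.4035
step 0: (k=0,j=0): S=110.3100, K−S=17.0500, hold=18.3204 ⇒ V=18.3204 continue  boundary S*=-

price = 18.3204
boundary = - 102.4035 95.0636 102.4035 95.0636 102.4035 95.0636 102.4035 110.3100
tree:
18.3204
24.9565 12.5408
32.2964 17.9767 7.7761
39.1101 24.9565 11.8819 4.1564
45.4355 32.2964 17.5552 6.8943 1.7299
51.3075 39.1101 24.9565 11.0738 3.1969 0.4235
56.7586 45.4355 32.2964 17.0726 5.7816 0.8973 0.0000
61.8190 51.3075 39.1101 24.9565 10.1483 1.9011 0.0000 0.0000
66.5167 56.7586 45.4355 32.2964 17.0500 4.0276 0.0000 0.0000 0.0000
70.8777 61.8190 51.3075 39.1101 24.9565 8.5330 0.0000 0.0000 0.0000 0.0000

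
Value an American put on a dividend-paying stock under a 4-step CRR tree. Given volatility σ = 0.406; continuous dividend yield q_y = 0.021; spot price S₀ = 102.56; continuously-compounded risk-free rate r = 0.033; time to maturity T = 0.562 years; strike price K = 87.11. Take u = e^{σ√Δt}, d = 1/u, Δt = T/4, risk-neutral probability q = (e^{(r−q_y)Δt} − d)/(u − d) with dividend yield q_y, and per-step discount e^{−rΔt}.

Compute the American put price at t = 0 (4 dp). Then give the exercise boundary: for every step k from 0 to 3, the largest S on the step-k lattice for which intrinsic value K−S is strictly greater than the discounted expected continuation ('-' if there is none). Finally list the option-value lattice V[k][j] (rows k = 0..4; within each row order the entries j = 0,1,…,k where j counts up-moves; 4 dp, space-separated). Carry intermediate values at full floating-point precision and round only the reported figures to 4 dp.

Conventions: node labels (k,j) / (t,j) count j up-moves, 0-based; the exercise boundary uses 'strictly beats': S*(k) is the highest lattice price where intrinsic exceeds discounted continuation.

Δt=0.14050  u=1.16437  d=0.85883  q=0.46755  discount=0.99537
step 4 (expiry): payoffs max(K−S,0) = 31.3131 11.4626 0.0000 0.0000 0.0000
step 3: (k=3,j=0): S=64.9684, K−S=22.1416, hold=21.9301 ⇒ V=22.1416 exercise | (k=3,j=1): S=88.0818, K−S=0.0000, hold=6.0750 ⇒ V=6.0750 continue | (k=3,j=2): S=119.4180, K−S=0.0000, hold=0.0000 ⇒ V=0.0000 continue | (k=3,j=3): S=161.9026, K−S=0.0000, hold=0.0000 ⇒ V=0.0000 continue  boundary S*=64.9684
step 2: (k=2,j=0): S=75.6474, K−S=11.4626, hold=14.5620 ⇒ V=14.5620 continue | (k=2,j=1): S=102.5600, K−S=0.0000, hold=3.2197 ⇒ V=3.2197 continue | (k=2,j=2): S=139.0471, K−S=0.0000, hold=0.0000 ⇒ V=0.0000 continue  boundary S*=-
step 1: (k=1,j=0): S=88.0818, K−S=0.0000, hold=9.2161 ⇒ V=9.2161 continue | (k=1,j=1): S=119.4180, K−S=0.0000, hold=1.7064 ⇒ V=1.7064 continue  boundary S*=-
step 0: (k=0,j=0): S=102.5600, K−S=0.0000, hold=5.6785 ⇒ V=5.6785 continue  boundary S*=-

price = 5.6785
boundary = - - - 64.9684
tree:
5.6785
9.2161 1.7064
14.5620 3.2197 0.0000
22.1416 6.0750 0.0000 0.0000
31.3131 11.4626 0.0000 0.0000 0.0000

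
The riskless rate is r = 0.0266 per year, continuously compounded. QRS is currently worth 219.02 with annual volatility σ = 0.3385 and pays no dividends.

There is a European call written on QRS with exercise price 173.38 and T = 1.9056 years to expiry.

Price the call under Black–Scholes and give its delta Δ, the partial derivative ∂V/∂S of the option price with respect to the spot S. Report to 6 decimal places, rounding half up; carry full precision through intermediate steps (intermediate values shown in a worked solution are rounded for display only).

σ√T = 0.3385·√1.9056 = 0.467277
d₁ = (ln(S/K) + (r+σ²/2)T) / (σ√T) = (ln(219.02/173.38) + (0.0266+0.3385²/2)·1.9056) / 0.467277 = (0.233677 + 0.159863) / 0.467277 = 0.842199
d₂ = d₁ − σ√T = 0.842199 − 0.467277 = 0.374922
e^{−rT} = 0.950574
N(d₁) = 0.800162,  N(d₂) = 0.646141
Call price V = S·N(d₁) − K·e^{−rT}·N(d₂) = 175.251407 − 106.490807 = 68.760600
Δ = N(d₁) = 0.800162

price = 68.760600
Δ = 0.800162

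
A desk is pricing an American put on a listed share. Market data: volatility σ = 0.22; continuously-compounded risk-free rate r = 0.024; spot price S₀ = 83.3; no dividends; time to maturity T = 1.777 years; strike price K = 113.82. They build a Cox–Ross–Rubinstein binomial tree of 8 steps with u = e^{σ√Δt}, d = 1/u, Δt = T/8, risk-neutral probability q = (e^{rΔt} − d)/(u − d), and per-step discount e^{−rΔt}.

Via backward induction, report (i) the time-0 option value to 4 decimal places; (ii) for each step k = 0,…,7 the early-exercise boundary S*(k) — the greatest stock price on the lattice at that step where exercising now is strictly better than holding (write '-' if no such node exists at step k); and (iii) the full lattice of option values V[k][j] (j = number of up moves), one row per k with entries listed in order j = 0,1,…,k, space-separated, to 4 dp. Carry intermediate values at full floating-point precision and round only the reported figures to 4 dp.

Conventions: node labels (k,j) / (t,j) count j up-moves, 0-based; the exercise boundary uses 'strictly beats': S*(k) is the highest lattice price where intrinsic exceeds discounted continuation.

price = 30.7928
boundary = - 75.0956 83.3000 75.0956 83.3000 75.0956 83.3000 92.4007
tree:
30.7928
38.7244 23.1852
46.1207 30.5200 16.0934
52.7885 38.7244 22.5940 9.7604
58.7996 46.1207 30.5200 14.9043 4.7175
64.2187 52.7885 38.7244 21.8746 8.0887 1.3945
69.1040 58.7996 46.1207 30.5200 13.4573 2.8029 0.0000
73.5082 64.2187 52.7885 38.7244 21.4193 5.6339 0.0000 0.0000
77.4786 69.1040 58.7996 46.1207 30.5200 11.3243 0.0000 0.0000 0.0000

Δt=0.22212, u=1.10925, d=0.90151, q=0.49983, disc=e^(-rΔt)=0.99468
k=8 terminal: V=max(K-S,0) → 77.4786 69.1040 58.7996 46.1207 30.5200 11.3243 0.0000 0.0000 0.0000
k=7: j=0 S=40.3118 intr=73.5082 cont=72.9030 V=73.5082[EX]; j=1 S=49.6013 intr=64.2187 cont=63.6135 V=64.2187[EX]; j=2 S=61.0315 intr=52.7885 cont=52.1834 V=52.7885[EX]; j=3 S=75.0956 intr=38.7244 cont=38.1192 V=38.7244[EX]; j=4 S=92.4007 intr=21.4193 cont=20.8141 V=21.4193[EX]; j=5 S=113.6936 intr=0.1264 cont=5.6339 V=5.6339[hold]; j=6 S=139.8933 intr=0.0000 cont=0.0000 V=0.0000[hold]; j=7 S=172.1305 intr=0.0000 cont=0.0000 V=0.0000[hold]  S*(7)=92.4007
k=6: j=0 S=44.7160 intr=69.1040 cont=68.4989 V=69.1040[EX]; j=1 S=55.0204 intr=58.7996 cont=58.1945 V=58.7996[EX]; j=2 S=67.6993 intr=46.1207 cont=45.5155 V=46.1207[EX]; j=3 S=83.3000 intr=30.5200 cont=29.9148 V=30.5200[EX]; j=4 S=102.4957 intr=11.3243 cont=13.4573 V=13.4573[hold]; j=5 S=126.1149 intr=0.0000 cont=2.8029 V=2.8029[hold]; j=6 S=155.1770 intr=0.0000 cont=0.0000 V=0.0000[hold]  S*(6)=83.3000
k=5: j=0 S=49.6013 intr=64.2187 cont=63.6135 V=64.2187[EX]; j=1 S=61.0315 intr=52.7885 cont=52.1834 V=52.7885[EX]; j=2 S=75.0956 intr=38.7244 cont=38.1192 V=38.7244[EX]; j=3 S=92.4007 intr=21.4193 cont=21.8746 V=21.8746[hold]; j=4 S=113.6936 intr=0.1264 cont=8.0887 V=8.0887[hold]; j=5 S=139.8933 intr=0.0000 cont=1.3945 V=1.3945[hold]  S*(5)=75.0956
k=4: j=0 S=55.0204 intr=58.7996 cont=58.1945 V=58.7996[EX]; j=1 S=67.6993 intr=46.1207 cont=45.5155 V=46.1207[EX]; j=2 S=83.3000 intr=30.5200 cont=30.1412 V=30.5200[EX]; j=3 S=102.4957 intr=11.3243 cont=14.9043 V=14.9043[hold]; j=4 S=126.1149 intr=0.0000 cont=4.7175 V=4.7175[hold]  S*(4)=83.3000
k=3: j=0 S=61.0315 intr=52.7885 cont=52.1834 V=52.7885[EX]; j=1 S=75.0956 intr=38.7244 cont=38.1192 V=38.7244[EX]; j=2 S=92.4007 intr=21.4193 cont=22.5940 V=22.5940[hold]; j=3 S=113.6936 intr=0.1264 cont=9.7604 V=9.7604[hold]  S*(3)=75.0956
k=2: j=0 S=67.6993 intr=46.1207 cont=45.5155 V=46.1207[EX]; j=1 S=83.3000 intr=30.5200 cont=30.4989 V=30.5200[EX]; j=2 S=102.4957 intr=11.3243 cont=16.0934 V=16.0934[hold]  S*(2)=83.3000
k=1: j=0 S=75.0956 intr=38.7244 cont=38.1192 V=38.7244[EX]; j=1 S=92.4007 intr=21.4193 cont=23.1852 V=23.1852[hold]  S*(1)=75.0956
k=0: j=0 S=83.3000 intr=30.5200 cont=30.7928 V=30.7928[hold]  S*(0)=-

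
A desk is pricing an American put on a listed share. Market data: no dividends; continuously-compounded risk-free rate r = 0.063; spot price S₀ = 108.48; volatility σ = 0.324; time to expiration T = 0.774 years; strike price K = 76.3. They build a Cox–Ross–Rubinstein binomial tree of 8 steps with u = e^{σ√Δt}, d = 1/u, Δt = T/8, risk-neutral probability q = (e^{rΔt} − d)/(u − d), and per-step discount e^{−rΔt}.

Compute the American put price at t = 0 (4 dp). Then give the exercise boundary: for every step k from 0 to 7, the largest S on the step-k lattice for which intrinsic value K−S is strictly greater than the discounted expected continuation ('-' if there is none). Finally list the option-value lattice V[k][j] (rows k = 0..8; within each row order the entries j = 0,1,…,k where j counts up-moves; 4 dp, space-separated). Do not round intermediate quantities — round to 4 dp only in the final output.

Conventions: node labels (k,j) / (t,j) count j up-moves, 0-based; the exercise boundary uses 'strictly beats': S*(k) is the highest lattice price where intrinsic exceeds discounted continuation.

price = 0.9861
boundary = - - - - - - 59.2574 65.5406
tree:
0.9861
1.6832 0.3149
2.8247 0.5852 0.0540
4.6425 1.0777 0.1097 0.0000
7.4343 1.9634 0.2230 0.0000 0.0000
11.5123 3.5288 0.4534 0.0000 0.0000 0.0000
17.0426 6.2332 0.9218 0.0000 0.0000 0.0000 0.0000
22.7234 10.7594 1.8741 0.0000 0.0000 0.0000 0.0000 0.0000
27.8597 17.0426 3.8099 0.0000 0.0000 0.0000 0.0000 0.0000 0.0000

Δt=0.09675  u=1.10603  d=0.90413  q=0.50511  discount=0.99392
step 8 (expiry): payoffs max(K−S,0) = 27.8597 17.0426 3.8099 0.0000 0.0000 0.0000 0.0000 0.0000 0.0000
step 7: (k=7,j=0): S=53.5766, K−S=22.7234, hold=22.2598 ⇒ V=22.7234 exercise | (k=7,j=1): S=65.5406, K−S=10.7594, hold=10.2957 ⇒ V=10.7594 exercise | (k=7,j=2): S=80.1763, K−S=0.0000, hold=1.8741 ⇒ V=1.8741 continue | (k=7,j=3): S=98.0803, K−S=0.0000, hold=0.0000 ⇒ V=0.0000 continue | (k=7,j=4): S=119.9824, K−S=0.0000, hold=0.0000 ⇒ V=0.0000 continue | (k=7,j=5): S=146.7753, K−S=0.0000, hold=0.0000 ⇒ V=0.0000 continue | (k=7,j=6): S=179.5514, K−S=0.0000, hold=0.0000 ⇒ V=0.0000 continue | (k=7,j=7): S=219.6465, K−S=0.0000, hold=0.0000 ⇒ V=0.0000 continue  boundary S*=65.5406
step 6: (k=6,j=0): S=59.2574, K−S=17.0426, hold=16.5789 ⇒ V=17.0426 exercise | (k=6,j=1): S=72.4901, K−S=3.8099, hold=6.2332 ⇒ V=6.2332 continue | (k=6,j=2): S=88.6776, K−S=0.0000, hold=0.9218 ⇒ V=0.9218 continue | (k=6,j=3): S=108.4800, K−S=0.0000, hold=0.0000 ⇒ V=0.0000 continue | (k=6,j=4): S=132.7044, K−S=0.0000, hold=0.0000 ⇒ V=0.0000 continue | (k=6,j=5): S=162.3383, K−S=0.0000, hold=0.0000 ⇒ V=0.0000 continue | (k=6,j=6): S=198.5896, K−S=0.0000, hold=0.0000 ⇒ V=0.0000 continue  boundary S*=59.2574
step 5: (k=5,j=0): S=65.5406, K−S=10.7594, hold=11.5123 ⇒ V=11.5123 continue | (k=5,j=1): S=80.1763, K−S=0.0000, hold=3.5288 ⇒ V=3.5288 continue | (k=5,j=2): S=98.0803, K−S=0.0000, hold=0.4534 ⇒ V=0.4534 continue | (k=5,j=3): S=119.9824, K−S=0.0000, hold=0.0000 ⇒ V=0.0000 continue | (k=5,j=4): S=146.7753, K−S=0.0000, hold=0.0000 ⇒ V=0.0000 continue | (k=5,j=5): S=179.5514, K−S=0.0000, hold=0.0000 ⇒ V=0.0000 continue  boundary S*=-
step 4: (k=4,j=0): S=72.4901, K−S=3.8099, hold=7.4343 ⇒ V=7.4343 continue | (k=4,j=1): S=88.6776, K−S=0.0000, hold=1.9634 ⇒ V=1.9634 continue | (k=4,j=2): S=108.4800, K−S=0.0000, hold=0.2230 ⇒ V=0.2230 continue | (k=4,j=3): S=132.7044, K−S=0.0000, hold=0.0000 ⇒ V=0.0000 continue | (k=4,j=4): S=162.3383, K−S=0.0000, hold=0.0000 ⇒ V=0.0000 continue  boundary S*=-
step 3: (k=3,j=0): S=80.1763, K−S=0.0000, hold=4.6425 ⇒ V=4.6425 continue | (k=3,j=1): S=98.0803, K−S=0.0000, hold=1.0777 ⇒ V=1.0777 continue | (k=3,j=2): S=119.9824, K−S=0.0000, hold=0.1097 ⇒ V=0.1097 continue | (k=3,j=3): S=146.7753, K−S=0.0000, hold=0.0000 ⇒ V=0.0000 continue  boundary S*=-
step 2: (k=2,j=0): S=88.6776, K−S=0.0000, hold=2.8247 ⇒ V=2.8247 continue | (k=2,j=1): S=108.4800, K−S=0.0000, hold=0.5852 ⇒ V=0.5852 continue | (k=2,j=2): S=132.7044, K−S=0.0000, hold=0.0540 ⇒ V=0.0540 continue  boundary S*=-
step 1: (k=1,j=0): S=98.0803, K−S=0.0000, hold=1.6832 ⇒ V=1.6832 continue | (k=1,j=1): S=119.9824, K−S=0.0000, hold=0.3149 ⇒ V=0.3149 continue  boundary S*=-
step 0: (k=0,j=0): S=108.4800, K−S=0.0000, hold=0.9861 ⇒ V=0.9861 continue  boundary S*=-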